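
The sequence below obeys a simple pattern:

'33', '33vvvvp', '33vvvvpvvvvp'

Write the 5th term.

33vvvvpvvvvpvvvvpvvvvp

Every step adds vvvvp to the end: s(k+1) = s(k)·vvvvp.
From 33vvvvpvvvvp, 2 further steps: 33vvvvpvvvvp → 33vvvvpvvvvpvvvvp → (answer).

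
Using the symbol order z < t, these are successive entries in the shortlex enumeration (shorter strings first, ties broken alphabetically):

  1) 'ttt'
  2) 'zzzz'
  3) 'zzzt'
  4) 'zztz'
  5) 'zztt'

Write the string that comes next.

Treat zztt as a base-2 numeral over the given alphabet and add one, carrying through any trailing t's.

ztzz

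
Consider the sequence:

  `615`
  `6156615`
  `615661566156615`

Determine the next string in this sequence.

6156615661566156615661566156615

Every step duplicates the string with '6' between the halves.
So the next term is two copies of 615661566156615 with '6' between the halves.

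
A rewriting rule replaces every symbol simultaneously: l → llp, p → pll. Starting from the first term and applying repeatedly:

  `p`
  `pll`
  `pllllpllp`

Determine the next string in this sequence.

pllllpllpllpllppllllpllppll

Apply φ to pllllpllp symbol by symbol: p→pll, l→llp, l→llp, l→llp, l→llp, p→pll, l→llp, l→llp, p→pll; joined: pll llp llp llp llp pll llp llp pll.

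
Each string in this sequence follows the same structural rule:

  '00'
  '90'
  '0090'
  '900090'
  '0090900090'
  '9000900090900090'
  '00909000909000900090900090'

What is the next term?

900090009090009000909000909000900090900090

This is a Fibonacci-style word recurrence s(k) = s(k−2)·s(k−1): e.g. 00·90 = 0090.
The next term joins 9000900090900090 and 00909000909000900090900090.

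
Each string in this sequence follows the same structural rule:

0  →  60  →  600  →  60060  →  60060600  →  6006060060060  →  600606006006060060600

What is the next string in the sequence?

Each term (from the third on) is the previous term followed by the one before it: term 3 = 60·0 = 600.
Continuing: 600606006006060060600 · 6006060060060 gives term 8.

6006060060060600606006006060060060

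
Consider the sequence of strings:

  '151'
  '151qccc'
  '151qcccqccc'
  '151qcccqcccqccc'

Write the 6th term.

151qcccqcccqcccqcccqccc

The strings grow by a fixed suffix qccc each time.
From 151qcccqcccqccc, 2 further steps: 151qcccqcccqccc → 151qcccqcccqcccqccc → (answer).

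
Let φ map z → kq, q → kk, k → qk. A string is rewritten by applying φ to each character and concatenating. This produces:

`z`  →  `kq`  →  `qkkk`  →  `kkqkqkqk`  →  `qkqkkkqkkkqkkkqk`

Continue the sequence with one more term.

Rewriting the 16 symbols of qkqkkkqkkkqkkkqk one by one yields kk qk kk qk qk qk kk qk qk qk kk qk qk qk kk qk; concatenated:

kkqkkkqkqkqkkkqkqkqkkkqkqkqkkkqk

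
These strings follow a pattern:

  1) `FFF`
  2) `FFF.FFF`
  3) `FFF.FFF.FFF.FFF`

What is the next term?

FFF.FFF.FFF.FFF.FFF.FFF.FFF.FFF

Every step duplicates the string with '.' between the halves.
One more doubling of FFF.FFF.FFF.FFF gives the answer.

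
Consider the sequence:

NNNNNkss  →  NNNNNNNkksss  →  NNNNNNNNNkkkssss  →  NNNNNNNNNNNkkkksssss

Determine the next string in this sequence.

NNNNNNNNNNNNNkkkkkssssss

Term n consists of 2n+1 N's, followed by n-1 k's, followed by n s's, where the shown terms are n = 2, 3, 4, 5.
For the next term, n = 6, so the run lengths are 13, 5, 6.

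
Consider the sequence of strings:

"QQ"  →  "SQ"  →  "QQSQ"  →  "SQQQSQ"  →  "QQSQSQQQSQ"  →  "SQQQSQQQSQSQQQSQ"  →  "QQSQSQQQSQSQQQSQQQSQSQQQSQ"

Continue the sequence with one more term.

SQQQSQQQSQSQQQSQQQSQSQQQSQSQQQSQQQSQSQQQSQ

This is a Fibonacci-style word recurrence s(k) = s(k−2)·s(k−1): e.g. QQ·SQ = QQSQ.
Continuing: SQQQSQQQSQSQQQSQ · QQSQSQQQSQSQQQSQQQSQSQQQSQ gives term 8.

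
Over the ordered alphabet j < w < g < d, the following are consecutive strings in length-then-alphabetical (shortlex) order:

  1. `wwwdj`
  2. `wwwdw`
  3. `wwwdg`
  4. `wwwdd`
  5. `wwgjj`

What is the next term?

Find the rightmost character of wwgjj below d, bump it to the next letter, and reset everything to its right to j.

wwgjw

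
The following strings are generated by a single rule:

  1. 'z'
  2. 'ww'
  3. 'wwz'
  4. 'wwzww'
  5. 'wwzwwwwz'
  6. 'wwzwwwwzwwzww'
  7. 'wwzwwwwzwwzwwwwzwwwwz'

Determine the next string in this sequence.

wwzwwwwzwwzwwwwzwwwwzwwzwwwwzwwzww

Each term (from the third on) is the previous term followed by the one before it: term 3 = ww·z = wwz.
The next term joins wwzwwwwzwwzwwwwzwwwwz and wwzwwwwzwwzww.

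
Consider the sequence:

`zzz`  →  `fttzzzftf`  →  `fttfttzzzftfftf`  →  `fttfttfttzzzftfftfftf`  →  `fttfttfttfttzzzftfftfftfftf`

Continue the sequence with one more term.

s(k+1) = ftt·s(k)·ftf, so each term gains ftt as a prefix and ftf as a suffix.
One more step from fttfttfttfttzzzftfftfftfftf gives the answer.

fttfttfttfttfttzzzftfftfftfftfftf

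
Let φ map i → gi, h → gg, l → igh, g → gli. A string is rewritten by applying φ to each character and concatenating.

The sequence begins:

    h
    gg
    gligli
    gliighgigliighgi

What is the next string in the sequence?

φ(gliighgigliighgi) expands symbol-by-symbol to gli igh gi gi gli gg gli gi gli igh gi gi gli gg gli gi; joining the 16 pieces gives the next term.

gliighgigigligggligigliighgigigligggligi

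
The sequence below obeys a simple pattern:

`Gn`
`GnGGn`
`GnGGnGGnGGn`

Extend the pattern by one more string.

GnGGnGGnGGnGGnGGnGGnGGn

s(k+1) = s(k)·G·s(k) — each term doubles the last with 'G' between the halves.
So the next term is two copies of GnGGnGGnGGn with 'G' between the halves.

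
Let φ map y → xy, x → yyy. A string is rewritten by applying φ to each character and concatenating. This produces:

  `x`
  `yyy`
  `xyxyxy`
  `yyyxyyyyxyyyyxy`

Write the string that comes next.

Rewriting the 15 symbols of yyyxyyyyxyyyyxy one by one yields xy xy xy yyy xy xy xy xy yyy xy xy xy xy yyy xy; concatenated:

xyxyxyyyyxyxyxyxyyyyxyxyxyxyyyyxy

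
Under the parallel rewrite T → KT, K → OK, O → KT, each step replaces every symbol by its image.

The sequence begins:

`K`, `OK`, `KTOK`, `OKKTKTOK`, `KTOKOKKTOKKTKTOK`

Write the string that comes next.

OKKTKTOKKTOKOKKTKTOKOKKTOKKTKTOK

Replace each of the 16 characters of KTOKOKKTOKKTKTOK in place — OK KT KT OK KT OK OK KT KT OK OK KT OK KT KT OK — and concatenate.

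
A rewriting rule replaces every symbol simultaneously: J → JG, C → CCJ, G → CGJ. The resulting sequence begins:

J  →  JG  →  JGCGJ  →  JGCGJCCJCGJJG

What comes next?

Applying the rule to each of the 13 symbols of JGCGJCCJCGJJG gives the pieces JG CGJ CCJ CGJ JG CCJ CCJ JG CCJ CGJ JG JG CGJ, which concatenate to the answer.

JGCGJCCJCGJJGCCJCCJJGCCJCGJJGJGCGJ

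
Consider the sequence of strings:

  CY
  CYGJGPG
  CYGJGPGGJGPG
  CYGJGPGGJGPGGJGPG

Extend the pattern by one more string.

CYGJGPGGJGPGGJGPGGJGPG

Every step adds GJGPG to the end: s(k+1) = s(k)·GJGPG.
One more step from CYGJGPGGJGPGGJGPG gives the answer.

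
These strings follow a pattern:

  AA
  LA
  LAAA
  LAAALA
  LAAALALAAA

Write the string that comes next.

LAAALALAAALAAALA

This is a Fibonacci-style word recurrence s(k) = s(k−1)·s(k−2): e.g. LA·AA = LAAA.
So term 6 is LAAALALAAA·LAAALA.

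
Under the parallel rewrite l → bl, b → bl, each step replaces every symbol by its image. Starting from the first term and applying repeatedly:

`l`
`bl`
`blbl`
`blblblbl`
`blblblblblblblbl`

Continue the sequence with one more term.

Rewriting the 16 symbols of blblblblblblblbl one by one yields bl bl bl bl bl bl bl bl bl bl bl bl bl bl bl bl; concatenated:

blblblblblblblblblblblblblblblbl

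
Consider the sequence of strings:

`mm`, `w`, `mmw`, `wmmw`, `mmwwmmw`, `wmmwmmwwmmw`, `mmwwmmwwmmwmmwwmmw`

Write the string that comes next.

wmmwmmwwmmwmmwwmmwwmmwmmwwmmw

This is a Fibonacci-style word recurrence s(k) = s(k−2)·s(k−1): e.g. mm·w = mmw.
So term 8 is wmmwmmwwmmw·mmwwmmwwmmwmmwwmmw.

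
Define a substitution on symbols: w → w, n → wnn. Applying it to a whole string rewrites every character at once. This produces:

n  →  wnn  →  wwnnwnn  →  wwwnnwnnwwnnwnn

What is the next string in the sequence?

Replace each of the 15 characters of wwwnnwnnwwnnwnn in place — w w w wnn wnn w wnn wnn w w wnn wnn w wnn wnn — and concatenate.

wwwwnnwnnwwnnwnnwwwnnwnnwwnnwnn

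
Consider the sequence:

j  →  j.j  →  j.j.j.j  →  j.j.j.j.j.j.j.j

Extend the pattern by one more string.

s(k+1) = s(k)·.·s(k) — each term doubles the last with '.' between the halves.
Doubling j.j.j.j.j.j.j.j with '.' between the halves:

j.j.j.j.j.j.j.j.j.j.j.j.j.j.j.j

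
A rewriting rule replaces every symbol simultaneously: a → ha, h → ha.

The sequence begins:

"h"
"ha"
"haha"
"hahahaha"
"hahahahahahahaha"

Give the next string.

hahahahahahahahahahahahahahahaha

Replace each of the 16 characters of hahahahahahahaha in place — ha ha ha ha ha ha ha ha ha ha ha ha ha ha ha ha — and concatenate.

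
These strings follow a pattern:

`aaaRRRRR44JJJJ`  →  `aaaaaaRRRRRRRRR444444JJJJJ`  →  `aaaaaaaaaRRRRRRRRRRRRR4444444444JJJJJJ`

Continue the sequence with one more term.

Reading off run lengths: a runs 3, 6, 9; R runs 5, 9, 13; 4 runs 2, 6, 10; J runs 4, 5, 6 — each is linear in n (n = 1, 2, …).
At n = 4 the blocks have lengths 12, 17, 14, 7.

aaaaaaaaaaaaRRRRRRRRRRRRRRRRR44444444444444JJJJJJJ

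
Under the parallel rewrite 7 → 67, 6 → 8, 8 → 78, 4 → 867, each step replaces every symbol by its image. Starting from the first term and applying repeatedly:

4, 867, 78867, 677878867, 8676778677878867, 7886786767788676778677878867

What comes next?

Rewriting the 28 symbols of 7886786767788676778677878867 one by one yields 67 78 78 8 67 78 8 67 8 67 67 78 78 8 67 8 67 67 78 8 67 67 78 67 78 78 8 67; concatenated:

6778788677886786767787886786767788676778677878867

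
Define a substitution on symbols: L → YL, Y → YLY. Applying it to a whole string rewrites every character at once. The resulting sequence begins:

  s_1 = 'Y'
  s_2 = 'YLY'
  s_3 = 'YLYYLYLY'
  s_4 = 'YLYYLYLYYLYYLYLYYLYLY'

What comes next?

φ(YLYYLYLYYLYYLYLYYLYLY) expands symbol-by-symbol to YLY YL YLY YLY YL YLY YL YLY YLY YL YLY YLY YL YLY YL YLY YLY YL YLY YL YLY; joining the 21 pieces gives the next term.

YLYYLYLYYLYYLYLYYLYLYYLYYLYLYYLYYLYLYYLYLYYLYYLYLYYLYLY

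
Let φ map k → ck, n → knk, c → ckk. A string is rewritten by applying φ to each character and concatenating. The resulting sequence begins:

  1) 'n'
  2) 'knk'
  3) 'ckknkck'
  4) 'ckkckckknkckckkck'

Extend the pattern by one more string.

Applying the rule to each of the 17 symbols of ckkckckknkckckkck gives the pieces ckk ck ck ckk ck ckk ck ck knk ck ckk ck ckk ck ck ckk ck, which concatenate to the answer.

ckkckckckkckckkckckknkckckkckckkckckckkck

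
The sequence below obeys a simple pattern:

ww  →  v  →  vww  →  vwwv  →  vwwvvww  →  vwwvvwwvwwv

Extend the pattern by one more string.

vwwvvwwvwwvvwwvvww

This is a Fibonacci-style word recurrence s(k) = s(k−1)·s(k−2): e.g. v·ww = vww.
The next term joins vwwvvwwvwwv and vwwvvww.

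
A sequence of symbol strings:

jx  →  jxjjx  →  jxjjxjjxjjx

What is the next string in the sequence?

s(k+1) = s(k)·j·s(k) — each term doubles the last with 'j' between the halves.
So the next term is two copies of jxjjxjjxjjx with 'j' between the halves.

jxjjxjjxjjxjjxjjxjjxjjx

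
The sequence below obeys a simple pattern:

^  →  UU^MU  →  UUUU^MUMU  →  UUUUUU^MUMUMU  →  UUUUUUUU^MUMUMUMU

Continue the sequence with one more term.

UUUUUUUUUU^MUMUMUMUMU

Each term wraps the previous one in UU on the left and MU on the right.
One more step from UUUUUUUU^MUMUMUMU gives the answer.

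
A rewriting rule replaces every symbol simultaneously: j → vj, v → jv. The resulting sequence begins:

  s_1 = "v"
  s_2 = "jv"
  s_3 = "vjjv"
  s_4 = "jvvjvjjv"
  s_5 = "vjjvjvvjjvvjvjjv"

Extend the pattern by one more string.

Replace each of the 16 characters of vjjvjvvjjvvjvjjv in place — jv vj vj jv vj jv jv vj vj jv jv vj jv vj vj jv — and concatenate.

jvvjvjjvvjjvjvvjvjjvjvvjjvvjvjjv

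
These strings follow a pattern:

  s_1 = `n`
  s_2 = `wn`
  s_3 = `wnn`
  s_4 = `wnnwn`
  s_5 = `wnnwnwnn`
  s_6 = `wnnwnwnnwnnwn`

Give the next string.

wnnwnwnnwnnwnwnnwnwnn

Each term (from the third on) is the previous term followed by the one before it: term 3 = wn·n = wnn.
The next term joins wnnwnwnnwnnwn and wnnwnwnn.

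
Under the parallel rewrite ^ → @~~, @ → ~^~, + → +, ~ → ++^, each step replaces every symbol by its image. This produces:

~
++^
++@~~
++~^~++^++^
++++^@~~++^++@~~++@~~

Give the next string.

Replace each of the 21 characters of ++++^@~~++^++@~~++@~~ in place — + + + + @~~ ~^~ ++^ ++^ + + @~~ + + ~^~ ++^ ++^ + + ~^~ ++^ ++^ — and concatenate.

++++@~~~^~++^++^++@~~++~^~++^++^++~^~++^++^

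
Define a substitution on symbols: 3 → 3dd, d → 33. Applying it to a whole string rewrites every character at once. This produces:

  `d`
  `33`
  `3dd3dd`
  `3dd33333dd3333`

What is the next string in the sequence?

Rewriting the 14 symbols of 3dd33333dd3333 one by one yields 3dd 33 33 3dd 3dd 3dd 3dd 3dd 33 33 3dd 3dd 3dd 3dd; concatenated:

3dd33333dd3dd3dd3dd3dd33333dd3dd3dd3dd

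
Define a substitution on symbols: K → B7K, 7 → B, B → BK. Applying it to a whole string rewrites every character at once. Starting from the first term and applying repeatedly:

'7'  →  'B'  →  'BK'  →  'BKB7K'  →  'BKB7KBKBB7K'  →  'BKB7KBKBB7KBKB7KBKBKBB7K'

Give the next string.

φ(BKB7KBKBB7KBKB7KBKBKBB7K) expands symbol-by-symbol to BK B7K BK B B7K BK B7K BK BK B B7K BK B7K BK B B7K BK B7K BK B7K BK BK B B7K; joining the 24 pieces gives the next term.

BKB7KBKBB7KBKB7KBKBKBB7KBKB7KBKBB7KBKB7KBKB7KBKBKBB7K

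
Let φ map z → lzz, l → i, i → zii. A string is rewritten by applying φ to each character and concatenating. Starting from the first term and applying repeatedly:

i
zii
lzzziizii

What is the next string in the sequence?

Apply φ to lzzziizii symbol by symbol: l→i, z→lzz, z→lzz, z→lzz, i→zii, i→zii, z→lzz, i→zii, i→zii; joined: i lzz lzz lzz zii zii lzz zii zii.

ilzzlzzlzzziiziilzzziizii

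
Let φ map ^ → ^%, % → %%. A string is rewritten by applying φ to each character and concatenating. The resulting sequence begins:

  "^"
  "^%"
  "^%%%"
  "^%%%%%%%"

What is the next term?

^%%%%%%%%%%%%%%%

Apply φ to ^%%%%%%% symbol by symbol: ^→^%, %→%%, %→%%, %→%%, %→%%, %→%%, %→%%, %→%%; joined: ^% %% %% %% %% %% %% %%.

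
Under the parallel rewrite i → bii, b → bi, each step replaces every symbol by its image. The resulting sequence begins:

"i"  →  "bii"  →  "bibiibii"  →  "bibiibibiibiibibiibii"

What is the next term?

φ(bibiibibiibiibibiibii) expands symbol-by-symbol to bi bii bi bii bii bi bii bi bii bii bi bii bii bi bii bi bii bii bi bii bii; joining the 21 pieces gives the next term.

bibiibibiibiibibiibibiibiibibiibiibibiibibiibiibibiibii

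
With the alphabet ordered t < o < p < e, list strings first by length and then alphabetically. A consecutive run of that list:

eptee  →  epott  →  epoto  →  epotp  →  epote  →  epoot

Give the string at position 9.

epooe

Advancing 3 positions from epoot through epoot → epooo → epoop reaches term 9.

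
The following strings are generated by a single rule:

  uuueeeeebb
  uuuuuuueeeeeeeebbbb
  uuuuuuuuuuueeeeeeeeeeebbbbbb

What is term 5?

The n-th term is 4n-1 u's then 3n+2 e's then 2n b's (n = 1, 2, …).
For term 5, n = 5, so the run lengths are 19, 17, 10.

uuuuuuuuuuuuuuuuuuueeeeeeeeeeeeeeeeebbbbbbbbbb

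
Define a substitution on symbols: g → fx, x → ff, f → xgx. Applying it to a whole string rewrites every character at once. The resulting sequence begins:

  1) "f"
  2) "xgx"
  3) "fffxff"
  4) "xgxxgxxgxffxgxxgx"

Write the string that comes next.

fffxfffffxfffffxffxgxxgxfffxfffffxff

Applying the rule to each of the 17 symbols of xgxxgxxgxffxgxxgx gives the pieces ff fx ff ff fx ff ff fx ff xgx xgx ff fx ff ff fx ff, which concatenate to the answer.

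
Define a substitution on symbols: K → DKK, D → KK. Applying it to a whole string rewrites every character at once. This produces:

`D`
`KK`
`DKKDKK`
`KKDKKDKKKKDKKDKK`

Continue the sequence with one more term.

DKKDKKKKDKKDKKKKDKKDKKDKKDKKKKDKKDKKKKDKKDKK

φ(KKDKKDKKKKDKKDKK) expands symbol-by-symbol to DKK DKK KK DKK DKK KK DKK DKK DKK DKK KK DKK DKK KK DKK DKK; joining the 16 pieces gives the next term.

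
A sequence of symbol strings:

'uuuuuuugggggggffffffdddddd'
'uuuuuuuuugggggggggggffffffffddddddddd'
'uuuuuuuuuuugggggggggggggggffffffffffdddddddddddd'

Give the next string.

uuuuuuuuuuuuugggggggggggggggggggffffffffffffddddddddddddddd

Term n consists of 2n+3 u's, followed by 4n-1 g's, followed by 2n+2 f's, followed by 3n d's, where the shown terms are n = 2, 3, 4.
For the next term, n = 5, so the run lengths are 13, 19, 12, 15.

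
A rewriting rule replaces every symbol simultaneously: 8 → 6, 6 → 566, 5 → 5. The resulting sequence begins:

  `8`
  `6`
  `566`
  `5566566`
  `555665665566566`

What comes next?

φ(555665665566566) expands symbol-by-symbol to 5 5 5 566 566 5 566 566 5 5 566 566 5 566 566; joining the 15 pieces gives the next term.

5555665665566566555665665566566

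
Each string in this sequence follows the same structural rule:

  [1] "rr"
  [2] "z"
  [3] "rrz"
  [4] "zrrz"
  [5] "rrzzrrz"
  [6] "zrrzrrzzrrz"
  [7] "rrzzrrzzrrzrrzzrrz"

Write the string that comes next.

zrrzrrzzrrzrrzzrrzzrrzrrzzrrz

From term 3 onward, concatenate the second-to-last term with the last: rr·z = rrz, z·rrz = zrrz, …
Continuing: zrrzrrzzrrz · rrzzrrzzrrzrrzzrrz gives term 8.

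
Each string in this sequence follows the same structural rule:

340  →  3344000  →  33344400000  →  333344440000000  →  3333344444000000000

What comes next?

33333344444400000000000

Term n consists of n 3's, followed by n 4's, followed by 2n-1 0's (n = 1, 2, …).
For the next term, n = 6, so the run lengths are 6, 6, 11.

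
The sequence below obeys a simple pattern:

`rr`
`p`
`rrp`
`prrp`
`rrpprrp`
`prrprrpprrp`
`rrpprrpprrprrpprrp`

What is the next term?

prrprrpprrprrpprrpprrprrpprrp

This is a Fibonacci-style word recurrence s(k) = s(k−2)·s(k−1): e.g. rr·p = rrp.
Continuing: prrprrpprrp · rrpprrpprrprrpprrp gives term 8.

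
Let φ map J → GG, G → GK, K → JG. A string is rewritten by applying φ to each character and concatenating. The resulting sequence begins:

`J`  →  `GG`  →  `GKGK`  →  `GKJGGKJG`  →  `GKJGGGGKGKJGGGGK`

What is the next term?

GKJGGGGKGKGKGKJGGKJGGGGKGKGKGKJG

Replace each of the 16 characters of GKJGGGGKGKJGGGGK in place — GK JG GG GK GK GK GK JG GK JG GG GK GK GK GK JG — and concatenate.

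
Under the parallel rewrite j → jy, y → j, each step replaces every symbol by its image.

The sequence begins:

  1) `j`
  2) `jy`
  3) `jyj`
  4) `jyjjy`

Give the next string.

jyjjyjyj

Rewriting each symbol of jyjjy: j→jy, y→j, j→jy, j→jy, y→j, which concatenates to jy j jy jy j.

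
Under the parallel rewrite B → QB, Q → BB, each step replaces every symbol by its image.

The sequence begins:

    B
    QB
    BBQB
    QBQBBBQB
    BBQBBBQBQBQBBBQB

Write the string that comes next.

QBQBBBQBQBQBBBQBBBQBBBQBQBQBBBQB

Replace each of the 16 characters of BBQBBBQBQBQBBBQB in place — QB QB BB QB QB QB BB QB BB QB BB QB QB QB BB QB — and concatenate.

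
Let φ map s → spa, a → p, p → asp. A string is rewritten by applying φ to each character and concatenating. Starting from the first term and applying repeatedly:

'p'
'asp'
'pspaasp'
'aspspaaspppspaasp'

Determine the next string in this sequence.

Applying the rule to each of the 17 symbols of aspspaaspppspaasp gives the pieces p spa asp spa asp p p spa asp asp asp spa asp p p spa asp, which concatenate to the answer.

pspaaspspaaspppspaaspaspaspspaaspppspaasp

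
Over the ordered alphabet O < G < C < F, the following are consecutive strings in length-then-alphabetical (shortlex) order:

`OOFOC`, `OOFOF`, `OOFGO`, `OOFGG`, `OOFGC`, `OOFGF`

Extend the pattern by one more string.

Treat OOFGF as a base-4 numeral over the given alphabet and add one, carrying through any trailing F's.

OOFCO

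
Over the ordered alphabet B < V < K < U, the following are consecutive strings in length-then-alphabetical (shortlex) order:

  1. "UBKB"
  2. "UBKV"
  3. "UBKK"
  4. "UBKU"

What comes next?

Find the rightmost character of UBKU below U, bump it to the next letter, and reset everything to its right to B.

UBUB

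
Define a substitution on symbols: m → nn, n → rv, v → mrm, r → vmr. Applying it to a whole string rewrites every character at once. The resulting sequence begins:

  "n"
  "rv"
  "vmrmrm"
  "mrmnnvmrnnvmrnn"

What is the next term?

Replace each of the 15 characters of mrmnnvmrnnvmrnn in place — nn vmr nn rv rv mrm nn vmr rv rv mrm nn vmr rv rv — and concatenate.

nnvmrnnrvrvmrmnnvmrrvrvmrmnnvmrrvrv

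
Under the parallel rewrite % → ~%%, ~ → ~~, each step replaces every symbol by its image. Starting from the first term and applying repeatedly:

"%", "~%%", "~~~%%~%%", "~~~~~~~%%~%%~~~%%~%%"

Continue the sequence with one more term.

Replace each of the 20 characters of ~~~~~~~%%~%%~~~%%~%% in place — ~~ ~~ ~~ ~~ ~~ ~~ ~~ ~%% ~%% ~~ ~%% ~%% ~~ ~~ ~~ ~%% ~%% ~~ ~%% ~%% — and concatenate.

~~~~~~~~~~~~~~~%%~%%~~~%%~%%~~~~~~~%%~%%~~~%%~%%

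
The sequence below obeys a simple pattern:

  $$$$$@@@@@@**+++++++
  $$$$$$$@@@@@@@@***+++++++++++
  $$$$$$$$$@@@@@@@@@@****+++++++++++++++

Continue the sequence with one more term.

$$$$$$$$$$$@@@@@@@@@@@@*****+++++++++++++++++++

Term n consists of 2n+1 $'s, followed by 2n+2 @'s, followed by n *'s, followed by 4n-1 +'s, where the shown terms are n = 2, 3, 4.
For the next term, n = 5, so the run lengths are 11, 12, 5, 19.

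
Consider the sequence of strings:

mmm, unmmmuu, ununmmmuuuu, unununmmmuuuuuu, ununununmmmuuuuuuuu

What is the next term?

Every step adds un to the front and uu to the end of the previous string.
One more step from ununununmmmuuuuuuuu gives the answer.

unununununmmmuuuuuuuuuu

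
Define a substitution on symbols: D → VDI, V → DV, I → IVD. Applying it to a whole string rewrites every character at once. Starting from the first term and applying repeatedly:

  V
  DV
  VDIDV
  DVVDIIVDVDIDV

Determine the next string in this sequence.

Rewriting the 13 symbols of DVVDIIVDVDIDV one by one yields VDI DV DV VDI IVD IVD DV VDI DV VDI IVD VDI DV; concatenated:

VDIDVDVVDIIVDIVDDVVDIDVVDIIVDVDIDV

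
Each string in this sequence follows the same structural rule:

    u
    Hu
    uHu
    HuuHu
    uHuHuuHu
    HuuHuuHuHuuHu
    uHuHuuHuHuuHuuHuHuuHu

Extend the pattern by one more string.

This is a Fibonacci-style word recurrence s(k) = s(k−2)·s(k−1): e.g. u·Hu = uHu.
Continuing: HuuHuuHuHuuHu · uHuHuuHuHuuHuuHuHuuHu gives term 8.

HuuHuuHuHuuHuuHuHuuHuHuuHuuHuHuuHu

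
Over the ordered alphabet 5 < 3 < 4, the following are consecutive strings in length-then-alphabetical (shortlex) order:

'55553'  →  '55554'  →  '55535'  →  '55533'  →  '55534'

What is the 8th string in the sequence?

Stepping forward 3 times from 55534: 55534 → 55545 → 55543, then the target.

55544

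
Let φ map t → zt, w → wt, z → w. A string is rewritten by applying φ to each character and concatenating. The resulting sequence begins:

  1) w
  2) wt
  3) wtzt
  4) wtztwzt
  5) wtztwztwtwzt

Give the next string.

wtztwztwtwztwtztwtwzt

Expanding wtztwztwtwzt: w→wt, t→zt, z→w, t→zt, w→wt, z→w, t→zt, w→wt, t→zt, w→wt, z→w, t→zt. Concatenated: wt zt w zt wt w zt wt zt wt w zt.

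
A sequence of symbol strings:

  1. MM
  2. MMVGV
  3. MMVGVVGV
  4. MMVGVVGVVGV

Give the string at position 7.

Each term is the previous one with VGV appended.
From MMVGVVGVVGV, 3 further steps: MMVGVVGVVGV → MMVGVVGVVGVVGV → MMVGVVGVVGVVGVVGV → (answer).

MMVGVVGVVGVVGVVGVVGV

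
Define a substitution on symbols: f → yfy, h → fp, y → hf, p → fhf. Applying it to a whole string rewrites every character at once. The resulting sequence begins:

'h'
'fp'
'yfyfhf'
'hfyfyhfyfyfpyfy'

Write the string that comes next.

fpyfyhfyfyhffpyfyhfyfyhfyfyfhfhfyfyhf

Applying the rule to each of the 15 symbols of hfyfyhfyfyfpyfy gives the pieces fp yfy hf yfy hf fp yfy hf yfy hf yfy fhf hf yfy hf, which concatenate to the answer.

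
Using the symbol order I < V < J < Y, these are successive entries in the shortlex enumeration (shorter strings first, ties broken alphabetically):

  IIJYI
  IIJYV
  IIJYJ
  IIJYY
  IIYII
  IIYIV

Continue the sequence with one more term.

IIYIJ

Treat IIYIV as a base-4 numeral over the given alphabet and add one, carrying through any trailing Y's.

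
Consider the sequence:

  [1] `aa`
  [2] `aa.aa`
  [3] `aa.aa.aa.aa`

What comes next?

aa.aa.aa.aa.aa.aa.aa.aa

Each string is two copies of the previous one joined by '.'.
So the next term is two copies of aa.aa.aa.aa with '.' between the halves.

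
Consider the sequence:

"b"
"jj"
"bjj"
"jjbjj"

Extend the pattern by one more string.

bjjjjbjj

From term 3 onward, concatenate the second-to-last term with the last: b·jj = bjj, jj·bjj = jjbjj, …
So term 5 is bjj·jjbjj.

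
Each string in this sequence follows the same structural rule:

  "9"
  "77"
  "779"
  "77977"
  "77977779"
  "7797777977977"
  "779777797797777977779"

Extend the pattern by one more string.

7797777977977779777797797777977977

This is a Fibonacci-style word recurrence s(k) = s(k−1)·s(k−2): e.g. 77·9 = 779.
Continuing: 779777797797777977779 · 7797777977977 gives term 8.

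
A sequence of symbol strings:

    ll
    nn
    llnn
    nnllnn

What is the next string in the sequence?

This is a Fibonacci-style word recurrence s(k) = s(k−2)·s(k−1): e.g. ll·nn = llnn.
The next term joins llnn and nnllnn.

llnnnnllnn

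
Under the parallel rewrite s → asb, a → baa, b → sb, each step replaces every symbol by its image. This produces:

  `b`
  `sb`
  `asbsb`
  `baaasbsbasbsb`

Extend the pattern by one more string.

Rewriting the 13 symbols of baaasbsbasbsb one by one yields sb baa baa baa asb sb asb sb baa asb sb asb sb; concatenated:

sbbaabaabaaasbsbasbsbbaaasbsbasbsb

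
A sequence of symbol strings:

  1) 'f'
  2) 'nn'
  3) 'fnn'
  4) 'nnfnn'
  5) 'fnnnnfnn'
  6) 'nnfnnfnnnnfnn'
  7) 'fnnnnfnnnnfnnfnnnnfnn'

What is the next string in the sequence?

Each term (from the third on) is the two preceding terms concatenated in order: term 3 = f·nn = fnn.
Continuing: nnfnnfnnnnfnn · fnnnnfnnnnfnnfnnnnfnn gives term 8.

nnfnnfnnnnfnnfnnnnfnnnnfnnfnnnnfnn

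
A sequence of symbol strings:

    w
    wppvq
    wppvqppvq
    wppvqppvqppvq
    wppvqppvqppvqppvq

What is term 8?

wppvqppvqppvqppvqppvqppvqppvq

The strings grow by a fixed suffix ppvq each time.
From wppvqppvqppvqppvq, 3 further steps: wppvqppvqppvqppvq → wppvqppvqppvqppvqppvq → wppvqppvqppvqppvqppvqppvq → (answer).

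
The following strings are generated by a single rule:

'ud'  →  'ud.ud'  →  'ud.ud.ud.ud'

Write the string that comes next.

Each string is two copies of the previous one joined by '.'.
Doubling ud.ud.ud.ud with '.' between the halves:

ud.ud.ud.ud.ud.ud.ud.ud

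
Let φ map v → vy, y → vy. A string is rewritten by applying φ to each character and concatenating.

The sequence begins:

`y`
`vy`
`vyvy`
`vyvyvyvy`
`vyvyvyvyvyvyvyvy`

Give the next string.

φ(vyvyvyvyvyvyvyvy) expands symbol-by-symbol to vy vy vy vy vy vy vy vy vy vy vy vy vy vy vy vy; joining the 16 pieces gives the next term.

vyvyvyvyvyvyvyvyvyvyvyvyvyvyvyvy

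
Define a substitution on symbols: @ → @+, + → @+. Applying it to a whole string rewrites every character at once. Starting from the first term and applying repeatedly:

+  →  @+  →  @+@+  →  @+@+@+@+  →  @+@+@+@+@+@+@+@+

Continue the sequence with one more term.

@+@+@+@+@+@+@+@+@+@+@+@+@+@+@+@+

Replace each of the 16 characters of @+@+@+@+@+@+@+@+ in place — @+ @+ @+ @+ @+ @+ @+ @+ @+ @+ @+ @+ @+ @+ @+ @+ — and concatenate.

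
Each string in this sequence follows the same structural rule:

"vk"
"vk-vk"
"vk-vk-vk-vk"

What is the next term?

Each string is two copies of the previous one joined by '-'.
One more doubling of vk-vk-vk-vk gives the answer.

vk-vk-vk-vk-vk-vk-vk-vk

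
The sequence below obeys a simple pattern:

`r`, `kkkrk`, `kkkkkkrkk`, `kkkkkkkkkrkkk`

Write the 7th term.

kkkkkkkkkkkkkkkkkkrkkkkkk

Each term wraps the previous one in kkk on the left and k on the right.
From kkkkkkkkkrkkk, 3 further steps: kkkkkkkkkrkkk → kkkkkkkkkkkkrkkkk → kkkkkkkkkkkkkkkrkkkkk → (answer).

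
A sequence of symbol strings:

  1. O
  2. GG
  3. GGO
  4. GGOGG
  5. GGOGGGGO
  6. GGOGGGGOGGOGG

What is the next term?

GGOGGGGOGGOGGGGOGGGGO

Each term (from the third on) is the previous term followed by the one before it: term 3 = GG·O = GGO.
The next term joins GGOGGGGOGGOGG and GGOGGGGO.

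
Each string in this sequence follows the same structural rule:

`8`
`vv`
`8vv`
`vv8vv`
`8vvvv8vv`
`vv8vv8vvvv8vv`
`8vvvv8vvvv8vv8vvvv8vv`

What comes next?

Each term (from the third on) is the two preceding terms concatenated in order: term 3 = 8·vv = 8vv.
So term 8 is vv8vv8vvvv8vv·8vvvv8vvvv8vv8vvvv8vv.

vv8vv8vvvv8vv8vvvv8vvvv8vv8vvvv8vv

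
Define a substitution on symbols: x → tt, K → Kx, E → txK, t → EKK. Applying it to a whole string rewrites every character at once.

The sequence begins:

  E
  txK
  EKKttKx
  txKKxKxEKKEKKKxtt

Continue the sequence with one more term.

Rewriting the 17 symbols of txKKxKxEKKEKKKxtt one by one yields EKK tt Kx Kx tt Kx tt txK Kx Kx txK Kx Kx Kx tt EKK EKK; concatenated:

EKKttKxKxttKxtttxKKxKxtxKKxKxKxttEKKEKK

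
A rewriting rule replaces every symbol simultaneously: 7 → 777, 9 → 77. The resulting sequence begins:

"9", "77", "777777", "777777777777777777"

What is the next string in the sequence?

Replace each of the 18 characters of 777777777777777777 in place — 777 777 777 777 777 777 777 777 777 777 777 777 777 777 777 777 777 777 — and concatenate.

777777777777777777777777777777777777777777777777777777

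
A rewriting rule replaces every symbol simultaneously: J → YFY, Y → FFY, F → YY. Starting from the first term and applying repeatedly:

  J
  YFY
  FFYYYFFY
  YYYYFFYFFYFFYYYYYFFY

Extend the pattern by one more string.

FFYFFYFFYFFYYYYYFFYYYYYFFYYYYYFFYFFYFFYFFYFFYYYYYFFY

Replace each of the 20 characters of YYYYFFYFFYFFYYYYYFFY in place — FFY FFY FFY FFY YY YY FFY YY YY FFY YY YY FFY FFY FFY FFY FFY YY YY FFY — and concatenate.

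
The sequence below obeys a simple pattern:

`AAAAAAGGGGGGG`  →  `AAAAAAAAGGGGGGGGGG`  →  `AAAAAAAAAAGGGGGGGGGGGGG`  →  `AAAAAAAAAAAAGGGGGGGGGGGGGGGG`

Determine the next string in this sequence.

AAAAAAAAAAAAAAGGGGGGGGGGGGGGGGGGG

Each string has the form A^{2n+2} G^{3n+1}, where the shown terms are n = 2, 3, 4, 5.
At n = 6 the blocks have lengths 14, 19.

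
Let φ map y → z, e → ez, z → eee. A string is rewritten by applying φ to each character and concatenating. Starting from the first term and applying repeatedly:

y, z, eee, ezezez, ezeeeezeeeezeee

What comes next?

ezeeeezezezezeeeezezezezeeeezezez

φ(ezeeeezeeeezeee) expands symbol-by-symbol to ez eee ez ez ez ez eee ez ez ez ez eee ez ez ez; joining the 15 pieces gives the next term.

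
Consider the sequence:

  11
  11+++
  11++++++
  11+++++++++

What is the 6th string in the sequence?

11+++++++++++++++

Each term is the previous one with +++ appended.
From 11+++++++++, 2 further steps: 11+++++++++ → 11++++++++++++ → (answer).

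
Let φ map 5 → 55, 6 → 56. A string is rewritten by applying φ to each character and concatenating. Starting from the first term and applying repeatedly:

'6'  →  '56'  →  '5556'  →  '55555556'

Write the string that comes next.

Rewriting each symbol of 55555556: 5→55, 5→55, 5→55, 5→55, 5→55, 5→55, 5→55, 6→56, which concatenates to 55 55 55 55 55 55 55 56.

5555555555555556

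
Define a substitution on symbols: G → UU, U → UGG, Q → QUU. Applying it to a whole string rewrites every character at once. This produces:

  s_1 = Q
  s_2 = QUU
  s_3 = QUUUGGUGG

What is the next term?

QUUUGGUGGUGGUUUUUGGUUUU

Apply φ to QUUUGGUGG symbol by symbol: Q→QUU, U→UGG, U→UGG, U→UGG, G→UU, G→UU, U→UGG, G→UU, G→UU; joined: QUU UGG UGG UGG UU UU UGG UU UU.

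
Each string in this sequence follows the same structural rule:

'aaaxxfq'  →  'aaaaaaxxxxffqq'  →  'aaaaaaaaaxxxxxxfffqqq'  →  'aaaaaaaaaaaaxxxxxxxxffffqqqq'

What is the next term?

The n-th term is 3n a's then 2n x's then n f's then n q's (n = 1, 2, …).
For the next term, n = 5, so the run lengths are 15, 10, 5, 5.

aaaaaaaaaaaaaaaxxxxxxxxxxfffffqqqqq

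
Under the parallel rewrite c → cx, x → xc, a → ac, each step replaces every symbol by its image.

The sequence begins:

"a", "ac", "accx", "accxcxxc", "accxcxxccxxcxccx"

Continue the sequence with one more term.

Rewriting the 16 symbols of accxcxxccxxcxccx one by one yields ac cx cx xc cx xc xc cx cx xc xc cx xc cx cx xc; concatenated:

accxcxxccxxcxccxcxxcxccxxccxcxxc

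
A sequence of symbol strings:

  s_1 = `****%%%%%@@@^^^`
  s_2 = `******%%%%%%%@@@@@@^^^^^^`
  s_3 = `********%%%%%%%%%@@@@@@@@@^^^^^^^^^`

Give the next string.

**********%%%%%%%%%%%@@@@@@@@@@@@^^^^^^^^^^^^

Each string has the form *^{2n+2} %^{2n+3} @^{3n} ^^{3n} (n = 1, 2, …).
For the next term, n = 4, so the run lengths are 10, 11, 12, 12.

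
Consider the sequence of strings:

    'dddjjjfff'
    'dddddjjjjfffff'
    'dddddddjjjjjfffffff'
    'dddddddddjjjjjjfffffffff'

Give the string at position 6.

Each string has the form d^{2n-1} j^{n+1} f^{2n-1}, where the shown terms are n = 2, 3, 4, 5.
Setting n = 7 gives 13, 8, 13 characters in each block.

dddddddddddddjjjjjjjjfffffffffffff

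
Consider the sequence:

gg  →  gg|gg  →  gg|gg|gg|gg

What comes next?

Each string is two copies of the previous one joined by '|'.
Doubling gg|gg|gg|gg with '|' between the halves:

gg|gg|gg|gg|gg|gg|gg|gg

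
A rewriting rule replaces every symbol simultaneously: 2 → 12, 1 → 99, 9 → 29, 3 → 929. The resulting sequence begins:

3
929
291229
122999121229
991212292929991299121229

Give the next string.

292999129912122912291229292999122929991299121229

φ(991212292929991299121229) expands symbol-by-symbol to 29 29 99 12 99 12 12 29 12 29 12 29 29 29 99 12 29 29 99 12 99 12 12 29; joining the 24 pieces gives the next term.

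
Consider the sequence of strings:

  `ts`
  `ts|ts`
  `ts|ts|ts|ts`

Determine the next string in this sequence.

ts|ts|ts|ts|ts|ts|ts|ts

Every step duplicates the string with '|' between the halves.
One more doubling of ts|ts|ts|ts gives the answer.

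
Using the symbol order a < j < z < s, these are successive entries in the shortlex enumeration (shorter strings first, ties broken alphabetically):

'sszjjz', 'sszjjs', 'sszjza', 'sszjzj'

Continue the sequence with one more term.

sszjzz

Treat sszjzj as a base-4 numeral over the given alphabet and add one, carrying through any trailing s's.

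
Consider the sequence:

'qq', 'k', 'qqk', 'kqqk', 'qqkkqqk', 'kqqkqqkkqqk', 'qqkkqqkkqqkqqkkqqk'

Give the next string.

From term 3 onward, concatenate the second-to-last term with the last: qq·k = qqk, k·qqk = kqqk, …
So term 8 is kqqkqqkkqqk·qqkkqqkkqqkqqkkqqk.

kqqkqqkkqqkqqkkqqkkqqkqqkkqqk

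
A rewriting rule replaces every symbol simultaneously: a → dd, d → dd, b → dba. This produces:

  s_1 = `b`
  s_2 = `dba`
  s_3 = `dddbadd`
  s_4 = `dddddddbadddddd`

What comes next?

Replace each of the 15 characters of dddddddbadddddd in place — dd dd dd dd dd dd dd dba dd dd dd dd dd dd dd — and concatenate.

dddddddddddddddbadddddddddddddd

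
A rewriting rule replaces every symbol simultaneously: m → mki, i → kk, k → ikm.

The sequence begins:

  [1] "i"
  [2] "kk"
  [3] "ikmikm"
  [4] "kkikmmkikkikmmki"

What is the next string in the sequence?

Replace each of the 16 characters of kkikmmkikkikmmki in place — ikm ikm kk ikm mki mki ikm kk ikm ikm kk ikm mki mki ikm kk — and concatenate.

ikmikmkkikmmkimkiikmkkikmikmkkikmmkimkiikmkk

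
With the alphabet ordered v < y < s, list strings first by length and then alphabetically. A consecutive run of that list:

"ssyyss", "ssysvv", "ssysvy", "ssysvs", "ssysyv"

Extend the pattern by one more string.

Treat ssysyv as a base-3 numeral over the given alphabet and add one, carrying through any trailing s's.

ssysyy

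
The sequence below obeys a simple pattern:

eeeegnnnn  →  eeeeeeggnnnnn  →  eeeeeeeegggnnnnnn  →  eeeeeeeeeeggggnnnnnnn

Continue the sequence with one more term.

The n-th term is 2n e's then n-1 g's then n+2 n's, where the shown terms are n = 2, 3, 4, 5.
For the next term, n = 6, so the run lengths are 12, 5, 8.

eeeeeeeeeeeegggggnnnnnnnn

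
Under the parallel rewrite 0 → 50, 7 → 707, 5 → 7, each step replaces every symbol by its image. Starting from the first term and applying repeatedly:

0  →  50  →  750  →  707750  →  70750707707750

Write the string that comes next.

707507077507075070770750707707750

φ(70750707707750) expands symbol-by-symbol to 707 50 707 7 50 707 50 707 707 50 707 707 7 50; joining the 14 pieces gives the next term.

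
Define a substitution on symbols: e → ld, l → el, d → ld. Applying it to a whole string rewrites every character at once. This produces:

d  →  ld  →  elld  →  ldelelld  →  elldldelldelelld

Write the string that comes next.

φ(elldldelldelelld) expands symbol-by-symbol to ld el el ld el ld ld el el ld ld el ld el el ld; joining the 16 pieces gives the next term.

ldelelldelldldelelldldelldelelld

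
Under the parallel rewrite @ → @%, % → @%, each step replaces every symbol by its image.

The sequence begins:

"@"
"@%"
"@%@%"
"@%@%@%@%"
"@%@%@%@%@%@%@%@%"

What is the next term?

@%@%@%@%@%@%@%@%@%@%@%@%@%@%@%@%

Applying the rule to each of the 16 symbols of @%@%@%@%@%@%@%@% gives the pieces @% @% @% @% @% @% @% @% @% @% @% @% @% @% @% @%, which concatenate to the answer.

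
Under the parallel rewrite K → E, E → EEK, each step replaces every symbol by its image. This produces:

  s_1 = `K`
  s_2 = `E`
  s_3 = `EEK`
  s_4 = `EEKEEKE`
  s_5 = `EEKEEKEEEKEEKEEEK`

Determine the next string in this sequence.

Applying the rule to each of the 17 symbols of EEKEEKEEEKEEKEEEK gives the pieces EEK EEK E EEK EEK E EEK EEK EEK E EEK EEK E EEK EEK EEK E, which concatenate to the answer.

EEKEEKEEEKEEKEEEKEEKEEKEEEKEEKEEEKEEKEEKE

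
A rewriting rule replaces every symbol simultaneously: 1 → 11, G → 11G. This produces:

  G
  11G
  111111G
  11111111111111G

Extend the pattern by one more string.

Rewriting the 15 symbols of 11111111111111G one by one yields 11 11 11 11 11 11 11 11 11 11 11 11 11 11 11G; concatenated:

111111111111111111111111111111G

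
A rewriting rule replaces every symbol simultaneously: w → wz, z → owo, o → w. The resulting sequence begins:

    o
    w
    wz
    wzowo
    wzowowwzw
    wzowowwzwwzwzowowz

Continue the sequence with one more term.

Rewriting the 18 symbols of wzowowwzwwzwzowowz one by one yields wz owo w wz w wz wz owo wz wz owo wz owo w wz w wz owo; concatenated:

wzowowwzwwzwzowowzwzowowzowowwzwwzowo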